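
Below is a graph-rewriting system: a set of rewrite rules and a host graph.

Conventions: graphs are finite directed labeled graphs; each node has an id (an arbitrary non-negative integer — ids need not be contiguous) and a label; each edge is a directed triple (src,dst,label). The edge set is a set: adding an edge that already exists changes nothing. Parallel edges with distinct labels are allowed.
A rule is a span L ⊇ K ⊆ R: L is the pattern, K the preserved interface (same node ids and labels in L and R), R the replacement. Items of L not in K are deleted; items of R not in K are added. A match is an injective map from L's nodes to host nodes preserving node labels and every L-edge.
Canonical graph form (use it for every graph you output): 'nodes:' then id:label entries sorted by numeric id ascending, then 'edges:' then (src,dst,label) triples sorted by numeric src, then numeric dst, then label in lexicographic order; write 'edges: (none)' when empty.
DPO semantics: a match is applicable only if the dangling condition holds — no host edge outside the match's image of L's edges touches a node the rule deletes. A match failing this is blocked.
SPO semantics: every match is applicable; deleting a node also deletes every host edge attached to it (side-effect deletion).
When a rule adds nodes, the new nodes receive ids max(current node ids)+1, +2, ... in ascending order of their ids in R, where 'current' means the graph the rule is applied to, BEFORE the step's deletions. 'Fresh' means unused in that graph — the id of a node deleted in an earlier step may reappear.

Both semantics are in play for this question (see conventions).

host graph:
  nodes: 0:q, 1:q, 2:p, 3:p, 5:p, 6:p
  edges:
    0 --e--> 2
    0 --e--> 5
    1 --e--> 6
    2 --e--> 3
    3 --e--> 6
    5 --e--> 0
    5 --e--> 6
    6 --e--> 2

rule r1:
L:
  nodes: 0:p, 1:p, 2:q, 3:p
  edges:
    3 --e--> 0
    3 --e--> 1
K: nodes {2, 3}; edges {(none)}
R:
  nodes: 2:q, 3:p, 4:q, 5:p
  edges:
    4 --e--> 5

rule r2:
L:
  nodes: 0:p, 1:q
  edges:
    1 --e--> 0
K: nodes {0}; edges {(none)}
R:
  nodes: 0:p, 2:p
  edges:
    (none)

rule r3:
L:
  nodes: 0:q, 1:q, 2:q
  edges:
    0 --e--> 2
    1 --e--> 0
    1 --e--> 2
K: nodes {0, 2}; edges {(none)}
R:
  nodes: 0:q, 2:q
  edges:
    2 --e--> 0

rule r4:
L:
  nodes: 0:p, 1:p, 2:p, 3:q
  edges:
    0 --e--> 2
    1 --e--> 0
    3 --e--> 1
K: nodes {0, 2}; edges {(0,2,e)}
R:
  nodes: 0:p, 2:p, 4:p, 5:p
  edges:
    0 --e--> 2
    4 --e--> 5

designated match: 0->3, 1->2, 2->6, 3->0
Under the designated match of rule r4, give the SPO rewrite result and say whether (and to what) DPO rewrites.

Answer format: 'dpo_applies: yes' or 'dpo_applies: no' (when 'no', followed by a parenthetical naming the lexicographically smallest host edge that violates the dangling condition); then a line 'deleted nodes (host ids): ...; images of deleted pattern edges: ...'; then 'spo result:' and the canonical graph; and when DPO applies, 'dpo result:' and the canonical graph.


dpo_applies: no
(the rule deletes node 0, which keeps host edge (0,5,e) outside the match image — the dangling condition fails, DPO blocks; SPO proceeds and side-deletes such edges)
deleted nodes (host ids): 0, 2; images of deleted pattern edges: (0,2,e); (2,3,e)
spo result:
nodes: 1:q, 3:p, 5:p, 6:p, 7:p, 8:p
edges: (1,6,e); (3,6,e); (5,6,e); (7,8,e)


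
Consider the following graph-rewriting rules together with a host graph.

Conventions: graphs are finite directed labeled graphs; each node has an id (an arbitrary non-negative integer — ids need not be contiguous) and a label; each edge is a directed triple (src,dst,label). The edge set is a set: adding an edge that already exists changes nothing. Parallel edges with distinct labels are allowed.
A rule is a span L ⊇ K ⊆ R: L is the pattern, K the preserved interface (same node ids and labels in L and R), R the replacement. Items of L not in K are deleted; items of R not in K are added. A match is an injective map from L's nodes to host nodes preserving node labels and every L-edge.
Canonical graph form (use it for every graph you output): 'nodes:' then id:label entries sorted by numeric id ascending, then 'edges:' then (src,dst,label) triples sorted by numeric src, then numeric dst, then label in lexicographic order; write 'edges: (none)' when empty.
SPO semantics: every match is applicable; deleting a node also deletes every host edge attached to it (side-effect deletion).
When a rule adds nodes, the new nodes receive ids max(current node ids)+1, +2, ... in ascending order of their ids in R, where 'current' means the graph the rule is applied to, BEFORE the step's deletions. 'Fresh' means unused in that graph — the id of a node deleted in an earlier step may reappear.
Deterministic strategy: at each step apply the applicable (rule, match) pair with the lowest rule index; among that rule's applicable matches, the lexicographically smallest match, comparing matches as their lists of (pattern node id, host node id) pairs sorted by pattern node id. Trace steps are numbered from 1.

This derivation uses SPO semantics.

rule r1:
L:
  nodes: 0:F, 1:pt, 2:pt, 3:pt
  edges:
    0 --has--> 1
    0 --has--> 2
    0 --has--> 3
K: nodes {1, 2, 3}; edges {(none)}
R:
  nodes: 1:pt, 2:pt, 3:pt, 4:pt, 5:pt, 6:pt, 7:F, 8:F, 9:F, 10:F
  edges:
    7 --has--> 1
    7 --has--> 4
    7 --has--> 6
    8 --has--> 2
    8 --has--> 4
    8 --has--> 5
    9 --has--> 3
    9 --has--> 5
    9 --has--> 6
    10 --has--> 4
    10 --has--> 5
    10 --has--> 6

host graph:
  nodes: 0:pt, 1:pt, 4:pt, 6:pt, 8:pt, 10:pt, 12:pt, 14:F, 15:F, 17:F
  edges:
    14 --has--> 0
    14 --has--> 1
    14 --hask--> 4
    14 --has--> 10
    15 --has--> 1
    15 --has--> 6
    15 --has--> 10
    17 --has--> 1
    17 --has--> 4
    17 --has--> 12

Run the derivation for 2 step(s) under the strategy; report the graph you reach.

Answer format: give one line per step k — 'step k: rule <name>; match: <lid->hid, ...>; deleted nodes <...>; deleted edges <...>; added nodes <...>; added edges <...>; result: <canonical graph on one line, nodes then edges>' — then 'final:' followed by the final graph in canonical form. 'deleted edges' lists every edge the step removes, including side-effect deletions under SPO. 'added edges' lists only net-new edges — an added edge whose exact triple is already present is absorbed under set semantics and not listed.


step 1: rule r1; match: 0->14, 1->0, 2->1, 3->10; deleted nodes 14; deleted edges (14,0,has); (14,1,has); (14,4,hask); (14,10,has); added nodes 18, 19, 20, 21, 22, 23, 24; added edges (21,0,has); (21,18,has); (21,20,has); (22,1,has); (22,18,has); (22,19,has); (23,10,has); (23,19,has); (23,20,has); (24,18,has); (24,19,has); (24,20,has); result: nodes: 0:pt, 1:pt, 4:pt, 6:pt, 8:pt, 10:pt, 12:pt, 15:F, 17:F, 18:pt, 19:pt, 20:pt, 21:F, 22:F, 23:F, 24:F edges: (15,1,has); (15,6,has); (15,10,has); (17,1,has); (17,4,has); (17,12,has); (21,0,has); (21,18,has); (21,20,has); (22,1,has); (22,18,has); (22,19,has); (23,10,has); (23,19,has); (23,20,has); (24,18,has); (24,19,has); (24,20,has)
step 2: rule r1; match: 0->15, 1->1, 2->6, 3->10; deleted nodes 15; deleted edges (15,1,has); (15,6,has); (15,10,has); added nodes 25, 26, 27, 28, 29, 30, 31; added edges (28,1,has); (28,25,has); (28,27,has); (29,6,has); (29,25,has); (29,26,has); (30,10,has); (30,26,has); (30,27,has); (31,25,has); (31,26,has); (31,27,has); result: nodes: 0:pt, 1:pt, 4:pt, 6:pt, 8:pt, 10:pt, 12:pt, 17:F, 18:pt, 19:pt, 20:pt, 21:F, 22:F, 23:F, 24:F, 25:pt, 26:pt, 27:pt, 28:F, 29:F, 30:F, 31:F edges: (17,1,has); (17,4,has); (17,12,has); (21,0,has); (21,18,has); (21,20,has); (22,1,has); (22,18,has); (22,19,has); (23,10,has); (23,19,has); (23,20,has); (24,18,has); (24,19,has); (24,20,has); (28,1,has); (28,25,has); (28,27,has); (29,6,has); (29,25,has); (29,26,has); (30,10,has); (30,26,has); (30,27,has); (31,25,has); (31,26,has); (31,27,has)
final:
nodes: 0:pt, 1:pt, 4:pt, 6:pt, 8:pt, 10:pt, 12:pt, 17:F, 18:pt, 19:pt, 20:pt, 21:F, 22:F, 23:F, 24:F, 25:pt, 26:pt, 27:pt, 28:F, 29:F, 30:F, 31:F
edges: (17,1,has); (17,4,has); (17,12,has); (21,0,has); (21,18,has); (21,20,has); (22,1,has); (22,18,has); (22,19,has); (23,10,has); (23,19,has); (23,20,has); (24,18,has); (24,19,has); (24,20,has); (28,1,has); (28,25,has); (28,27,has); (29,6,has); (29,25,has); (29,26,has); (30,10,has); (30,26,has); (30,27,has); (31,25,has); (31,26,has); (31,27,has)


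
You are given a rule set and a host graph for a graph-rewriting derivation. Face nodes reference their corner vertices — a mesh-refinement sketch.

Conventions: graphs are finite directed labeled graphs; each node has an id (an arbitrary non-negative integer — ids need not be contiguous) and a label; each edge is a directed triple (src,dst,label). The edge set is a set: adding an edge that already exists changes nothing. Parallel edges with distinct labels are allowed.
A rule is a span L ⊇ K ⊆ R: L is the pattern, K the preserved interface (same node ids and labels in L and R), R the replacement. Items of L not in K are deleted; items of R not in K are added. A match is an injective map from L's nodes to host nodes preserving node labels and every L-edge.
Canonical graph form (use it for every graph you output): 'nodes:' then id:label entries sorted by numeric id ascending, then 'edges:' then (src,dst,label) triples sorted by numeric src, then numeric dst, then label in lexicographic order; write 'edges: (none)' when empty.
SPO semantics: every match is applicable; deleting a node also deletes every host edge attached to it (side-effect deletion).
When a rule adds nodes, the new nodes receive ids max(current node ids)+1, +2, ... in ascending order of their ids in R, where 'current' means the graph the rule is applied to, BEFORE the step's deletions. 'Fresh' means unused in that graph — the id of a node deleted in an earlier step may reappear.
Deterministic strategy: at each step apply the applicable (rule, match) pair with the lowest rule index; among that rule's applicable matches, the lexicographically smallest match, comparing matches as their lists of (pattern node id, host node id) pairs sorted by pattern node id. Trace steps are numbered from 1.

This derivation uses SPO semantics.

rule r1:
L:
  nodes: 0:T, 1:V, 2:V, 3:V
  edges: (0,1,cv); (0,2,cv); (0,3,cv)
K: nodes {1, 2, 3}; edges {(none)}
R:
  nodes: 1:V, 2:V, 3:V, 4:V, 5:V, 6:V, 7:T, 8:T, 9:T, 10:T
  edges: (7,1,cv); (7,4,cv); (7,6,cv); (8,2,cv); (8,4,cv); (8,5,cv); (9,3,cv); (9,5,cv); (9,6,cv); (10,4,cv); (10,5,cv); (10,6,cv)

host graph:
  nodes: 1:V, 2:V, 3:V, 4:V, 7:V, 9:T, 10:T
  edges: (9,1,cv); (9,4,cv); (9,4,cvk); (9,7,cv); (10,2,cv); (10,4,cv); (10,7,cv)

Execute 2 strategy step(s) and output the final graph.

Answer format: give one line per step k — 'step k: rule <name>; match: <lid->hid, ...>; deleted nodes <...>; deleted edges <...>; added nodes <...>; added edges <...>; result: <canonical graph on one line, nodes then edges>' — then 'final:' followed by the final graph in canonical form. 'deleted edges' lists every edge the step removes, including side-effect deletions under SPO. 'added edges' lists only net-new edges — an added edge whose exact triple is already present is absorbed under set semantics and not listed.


step 1: rule r1; match: 0->9, 1->1, 2->4, 3->7; deleted nodes 9; deleted edges (9,1,cv); (9,4,cv); (9,4,cvk); (9,7,cv); added nodes 11, 12, 13, 14, 15, 16, 17; added edges (14,1,cv); (14,11,cv); (14,13,cv); (15,4,cv); (15,11,cv); (15,12,cv); (16,7,cv); (16,12,cv); (16,13,cv); (17,11,cv); (17,12,cv); (17,13,cv); result: nodes: 1:V, 2:V, 3:V, 4:V, 7:V, 10:T, 11:V, 12:V, 13:V, 14:T, 15:T, 16:T, 17:T edges: (10,2,cv); (10,4,cv); (10,7,cv); (14,1,cv); (14,11,cv); (14,13,cv); (15,4,cv); (15,11,cv); (15,12,cv); (16,7,cv); (16,12,cv); (16,13,cv); (17,11,cv); (17,12,cv); (17,13,cv)
step 2: rule r1; match: 0->10, 1->2, 2->4, 3->7; deleted nodes 10; deleted edges (10,2,cv); (10,4,cv); (10,7,cv); added nodes 18, 19, 20, 21, 22, 23, 24; added edges (21,2,cv); (21,18,cv); (21,20,cv); (22,4,cv); (22,18,cv); (22,19,cv); (23,7,cv); (23,19,cv); (23,20,cv); (24,18,cv); (24,19,cv); (24,20,cv); result: nodes: 1:V, 2:V, 3:V, 4:V, 7:V, 11:V, 12:V, 13:V, 14:T, 15:T, 16:T, 17:T, 18:V, 19:V, 20:V, 21:T, 22:T, 23:T, 24:T edges: (14,1,cv); (14,11,cv); (14,13,cv); (15,4,cv); (15,11,cv); (15,12,cv); (16,7,cv); (16,12,cv); (16,13,cv); (17,11,cv); (17,12,cv); (17,13,cv); (21,2,cv); (21,18,cv); (21,20,cv); (22,4,cv); (22,18,cv); (22,19,cv); (23,7,cv); (23,19,cv); (23,20,cv); (24,18,cv); (24,19,cv); (24,20,cv)
final:
nodes: 1:V, 2:V, 3:V, 4:V, 7:V, 11:V, 12:V, 13:V, 14:T, 15:T, 16:T, 17:T, 18:V, 19:V, 20:V, 21:T, 22:T, 23:T, 24:T
edges: (14,1,cv); (14,11,cv); (14,13,cv); (15,4,cv); (15,11,cv); (15,12,cv); (16,7,cv); (16,12,cv); (16,13,cv); (17,11,cv); (17,12,cv); (17,13,cv); (21,2,cv); (21,18,cv); (21,20,cv); (22,4,cv); (22,18,cv); (22,19,cv); (23,7,cv); (23,19,cv); (23,20,cv); (24,18,cv); (24,19,cv); (24,20,cv)


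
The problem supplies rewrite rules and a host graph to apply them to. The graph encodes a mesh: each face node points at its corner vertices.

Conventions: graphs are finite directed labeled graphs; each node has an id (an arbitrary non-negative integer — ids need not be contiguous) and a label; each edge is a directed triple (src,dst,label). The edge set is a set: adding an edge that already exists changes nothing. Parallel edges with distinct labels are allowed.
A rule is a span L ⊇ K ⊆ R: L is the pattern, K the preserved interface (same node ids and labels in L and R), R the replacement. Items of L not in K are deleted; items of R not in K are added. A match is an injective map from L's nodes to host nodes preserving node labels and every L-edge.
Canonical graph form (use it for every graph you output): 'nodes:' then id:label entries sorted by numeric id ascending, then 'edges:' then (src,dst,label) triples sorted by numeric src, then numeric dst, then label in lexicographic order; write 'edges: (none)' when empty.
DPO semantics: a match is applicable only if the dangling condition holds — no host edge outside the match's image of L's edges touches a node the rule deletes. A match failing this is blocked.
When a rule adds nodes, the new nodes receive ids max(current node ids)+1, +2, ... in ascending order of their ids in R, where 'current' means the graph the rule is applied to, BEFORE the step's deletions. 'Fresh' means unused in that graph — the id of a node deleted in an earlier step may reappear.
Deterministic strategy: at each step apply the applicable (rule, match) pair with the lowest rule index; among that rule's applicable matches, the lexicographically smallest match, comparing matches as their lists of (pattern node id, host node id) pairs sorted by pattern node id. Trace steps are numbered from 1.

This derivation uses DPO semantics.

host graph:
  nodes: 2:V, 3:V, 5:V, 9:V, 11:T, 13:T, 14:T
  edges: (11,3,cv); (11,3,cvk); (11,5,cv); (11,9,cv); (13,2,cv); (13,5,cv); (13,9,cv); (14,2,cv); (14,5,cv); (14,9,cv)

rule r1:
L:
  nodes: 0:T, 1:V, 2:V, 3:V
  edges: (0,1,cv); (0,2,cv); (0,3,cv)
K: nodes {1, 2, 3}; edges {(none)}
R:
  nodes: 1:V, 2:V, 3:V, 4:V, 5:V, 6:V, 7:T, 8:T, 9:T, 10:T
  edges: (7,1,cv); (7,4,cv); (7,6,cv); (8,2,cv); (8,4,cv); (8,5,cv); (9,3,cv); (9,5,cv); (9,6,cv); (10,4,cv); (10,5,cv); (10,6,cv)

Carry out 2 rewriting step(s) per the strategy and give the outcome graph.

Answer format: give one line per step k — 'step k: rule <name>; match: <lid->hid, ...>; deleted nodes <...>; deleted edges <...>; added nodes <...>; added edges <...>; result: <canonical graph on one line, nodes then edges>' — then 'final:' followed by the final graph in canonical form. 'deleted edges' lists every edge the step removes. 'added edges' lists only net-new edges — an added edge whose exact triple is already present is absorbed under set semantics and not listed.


step 1: rule r1; match: 0->13, 1->2, 2->5, 3->9; deleted nodes 13; deleted edges (13,2,cv); (13,5,cv); (13,9,cv); added nodes 15, 16, 17, 18, 19, 20, 21; added edges (18,2,cv); (18,15,cv); (18,17,cv); (19,5,cv); (19,15,cv); (19,16,cv); (20,9,cv); (20,16,cv); (20,17,cv); (21,15,cv); (21,16,cv); (21,17,cv); result: nodes: 2:V, 3:V, 5:V, 9:V, 11:T, 14:T, 15:V, 16:V, 17:V, 18:T, 19:T, 20:T, 21:T edges: (11,3,cv); (11,3,cvk); (11,5,cv); (11,9,cv); (14,2,cv); (14,5,cv); (14,9,cv); (18,2,cv); (18,15,cv); (18,17,cv); (19,5,cv); (19,15,cv); (19,16,cv); (20,9,cv); (20,16,cv); (20,17,cv); (21,15,cv); (21,16,cv); (21,17,cv)
step 2: rule r1; match: 0->14, 1->2, 2->5, 3->9; deleted nodes 14; deleted edges (14,2,cv); (14,5,cv); (14,9,cv); added nodes 22, 23, 24, 25, 26, 27, 28; added edges (25,2,cv); (25,22,cv); (25,24,cv); (26,5,cv); (26,22,cv); (26,23,cv); (27,9,cv); (27,23,cv); (27,24,cv); (28,22,cv); (28,23,cv); (28,24,cv); result: nodes: 2:V, 3:V, 5:V, 9:V, 11:T, 15:V, 16:V, 17:V, 18:T, 19:T, 20:T, 21:T, 22:V, 23:V, 24:V, 25:T, 26:T, 27:T, 28:T edges: (11,3,cv); (11,3,cvk); (11,5,cv); (11,9,cv); (18,2,cv); (18,15,cv); (18,17,cv); (19,5,cv); (19,15,cv); (19,16,cv); (20,9,cv); (20,16,cv); (20,17,cv); (21,15,cv); (21,16,cv); (21,17,cv); (25,2,cv); (25,22,cv); (25,24,cv); (26,5,cv); (26,22,cv); (26,23,cv); (27,9,cv); (27,23,cv); (27,24,cv); (28,22,cv); (28,23,cv); (28,24,cv)
final:
nodes: 2:V, 3:V, 5:V, 9:V, 11:T, 15:V, 16:V, 17:V, 18:T, 19:T, 20:T, 21:T, 22:V, 23:V, 24:V, 25:T, 26:T, 27:T, 28:T
edges: (11,3,cv); (11,3,cvk); (11,5,cv); (11,9,cv); (18,2,cv); (18,15,cv); (18,17,cv); (19,5,cv); (19,15,cv); (19,16,cv); (20,9,cv); (20,16,cv); (20,17,cv); (21,15,cv); (21,16,cv); (21,17,cv); (25,2,cv); (25,22,cv); (25,24,cv); (26,5,cv); (26,22,cv); (26,23,cv); (27,9,cv); (27,23,cv); (27,24,cv); (28,22,cv); (28,23,cv); (28,24,cv)


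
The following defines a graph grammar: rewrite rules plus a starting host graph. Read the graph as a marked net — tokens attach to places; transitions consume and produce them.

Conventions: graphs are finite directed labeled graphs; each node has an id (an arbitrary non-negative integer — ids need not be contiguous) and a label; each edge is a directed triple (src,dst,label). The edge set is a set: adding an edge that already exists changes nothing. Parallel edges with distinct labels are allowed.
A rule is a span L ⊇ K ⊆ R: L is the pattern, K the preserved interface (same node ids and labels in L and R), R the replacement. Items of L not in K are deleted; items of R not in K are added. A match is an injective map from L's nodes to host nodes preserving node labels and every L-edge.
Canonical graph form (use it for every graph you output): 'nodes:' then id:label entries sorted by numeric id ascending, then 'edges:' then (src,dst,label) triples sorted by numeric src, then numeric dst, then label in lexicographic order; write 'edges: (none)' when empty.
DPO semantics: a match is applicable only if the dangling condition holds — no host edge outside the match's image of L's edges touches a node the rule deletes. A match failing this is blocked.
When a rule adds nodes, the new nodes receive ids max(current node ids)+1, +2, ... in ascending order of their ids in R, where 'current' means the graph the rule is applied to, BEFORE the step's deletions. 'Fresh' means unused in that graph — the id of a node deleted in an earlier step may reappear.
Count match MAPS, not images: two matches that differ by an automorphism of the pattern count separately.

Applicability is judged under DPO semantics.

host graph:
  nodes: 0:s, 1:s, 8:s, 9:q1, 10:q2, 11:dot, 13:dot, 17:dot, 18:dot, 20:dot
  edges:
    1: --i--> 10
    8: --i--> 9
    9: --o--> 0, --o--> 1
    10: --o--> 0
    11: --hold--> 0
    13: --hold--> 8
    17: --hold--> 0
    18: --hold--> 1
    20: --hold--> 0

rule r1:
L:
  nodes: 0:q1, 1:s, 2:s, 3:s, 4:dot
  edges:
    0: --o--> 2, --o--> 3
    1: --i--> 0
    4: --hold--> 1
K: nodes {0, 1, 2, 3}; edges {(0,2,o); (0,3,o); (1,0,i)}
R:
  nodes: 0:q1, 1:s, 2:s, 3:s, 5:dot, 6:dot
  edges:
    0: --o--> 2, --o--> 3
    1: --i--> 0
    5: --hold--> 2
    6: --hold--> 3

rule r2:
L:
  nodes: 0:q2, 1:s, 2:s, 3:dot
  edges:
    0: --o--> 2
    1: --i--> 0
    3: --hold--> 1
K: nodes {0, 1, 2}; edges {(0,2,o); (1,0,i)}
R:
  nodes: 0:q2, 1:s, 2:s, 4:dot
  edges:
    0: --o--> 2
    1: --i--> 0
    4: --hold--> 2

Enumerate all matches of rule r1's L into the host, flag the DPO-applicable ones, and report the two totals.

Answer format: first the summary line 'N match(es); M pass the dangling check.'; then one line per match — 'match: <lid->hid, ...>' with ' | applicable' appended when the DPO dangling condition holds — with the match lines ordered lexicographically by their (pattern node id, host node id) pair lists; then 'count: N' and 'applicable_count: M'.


2 match(es); 2 pass the dangling check.
match: 0->9, 1->8, 2->0, 3->1, 4->13 | applicable
match: 0->9, 1->8, 2->1, 3->0, 4->13 | applicable
count: 2
applicable_count: 2


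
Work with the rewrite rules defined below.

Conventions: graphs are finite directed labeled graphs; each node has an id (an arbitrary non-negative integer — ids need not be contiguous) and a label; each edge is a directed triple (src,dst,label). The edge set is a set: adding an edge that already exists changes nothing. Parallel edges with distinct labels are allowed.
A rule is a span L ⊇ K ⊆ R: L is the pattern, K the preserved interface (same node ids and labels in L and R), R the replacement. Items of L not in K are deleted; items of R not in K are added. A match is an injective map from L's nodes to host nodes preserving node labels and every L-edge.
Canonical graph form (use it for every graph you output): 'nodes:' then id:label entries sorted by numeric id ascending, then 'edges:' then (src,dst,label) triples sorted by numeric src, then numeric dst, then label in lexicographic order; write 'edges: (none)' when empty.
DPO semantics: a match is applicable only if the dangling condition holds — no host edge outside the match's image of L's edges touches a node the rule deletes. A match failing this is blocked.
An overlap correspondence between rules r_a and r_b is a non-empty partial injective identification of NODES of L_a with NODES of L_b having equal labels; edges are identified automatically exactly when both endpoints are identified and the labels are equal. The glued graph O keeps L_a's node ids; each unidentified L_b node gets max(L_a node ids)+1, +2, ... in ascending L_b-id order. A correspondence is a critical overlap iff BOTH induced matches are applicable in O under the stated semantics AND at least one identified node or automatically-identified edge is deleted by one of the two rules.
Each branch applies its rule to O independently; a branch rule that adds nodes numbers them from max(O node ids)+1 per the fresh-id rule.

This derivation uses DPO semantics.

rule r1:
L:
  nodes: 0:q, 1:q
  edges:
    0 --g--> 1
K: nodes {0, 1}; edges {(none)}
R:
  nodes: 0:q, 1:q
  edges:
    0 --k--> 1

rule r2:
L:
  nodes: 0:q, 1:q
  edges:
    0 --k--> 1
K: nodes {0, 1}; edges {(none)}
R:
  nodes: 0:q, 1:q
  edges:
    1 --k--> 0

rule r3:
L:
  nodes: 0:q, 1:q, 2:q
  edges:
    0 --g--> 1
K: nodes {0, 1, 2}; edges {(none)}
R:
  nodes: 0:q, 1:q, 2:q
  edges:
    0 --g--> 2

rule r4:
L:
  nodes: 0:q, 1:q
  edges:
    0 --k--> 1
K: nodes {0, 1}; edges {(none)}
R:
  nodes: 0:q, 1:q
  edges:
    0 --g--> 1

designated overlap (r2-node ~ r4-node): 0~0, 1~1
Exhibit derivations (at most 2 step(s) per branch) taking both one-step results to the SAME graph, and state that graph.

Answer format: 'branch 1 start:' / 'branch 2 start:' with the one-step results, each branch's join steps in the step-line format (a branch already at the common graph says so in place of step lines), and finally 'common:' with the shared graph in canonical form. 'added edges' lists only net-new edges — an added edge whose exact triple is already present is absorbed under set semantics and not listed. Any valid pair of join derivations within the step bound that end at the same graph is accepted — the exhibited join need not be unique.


branch 1 start:
nodes: 0:q, 1:q
edges: (1,0,k)
branch 2 start:
nodes: 0:q, 1:q
edges: (0,1,g)
branch 1 step 1: rule r2; match: 0->1, 1->0; deleted nodes (none); deleted edges (1,0,k); added nodes (none); added edges (0,1,k); result: nodes: 0:q, 1:q edges: (0,1,k)
branch 2 step 1: rule r1; match: 0->0, 1->1; deleted nodes (none); deleted edges (0,1,g); added nodes (none); added edges (0,1,k); result: nodes: 0:q, 1:q edges: (0,1,k)
common:
nodes: 0:q, 1:q
edges: (0,1,k)


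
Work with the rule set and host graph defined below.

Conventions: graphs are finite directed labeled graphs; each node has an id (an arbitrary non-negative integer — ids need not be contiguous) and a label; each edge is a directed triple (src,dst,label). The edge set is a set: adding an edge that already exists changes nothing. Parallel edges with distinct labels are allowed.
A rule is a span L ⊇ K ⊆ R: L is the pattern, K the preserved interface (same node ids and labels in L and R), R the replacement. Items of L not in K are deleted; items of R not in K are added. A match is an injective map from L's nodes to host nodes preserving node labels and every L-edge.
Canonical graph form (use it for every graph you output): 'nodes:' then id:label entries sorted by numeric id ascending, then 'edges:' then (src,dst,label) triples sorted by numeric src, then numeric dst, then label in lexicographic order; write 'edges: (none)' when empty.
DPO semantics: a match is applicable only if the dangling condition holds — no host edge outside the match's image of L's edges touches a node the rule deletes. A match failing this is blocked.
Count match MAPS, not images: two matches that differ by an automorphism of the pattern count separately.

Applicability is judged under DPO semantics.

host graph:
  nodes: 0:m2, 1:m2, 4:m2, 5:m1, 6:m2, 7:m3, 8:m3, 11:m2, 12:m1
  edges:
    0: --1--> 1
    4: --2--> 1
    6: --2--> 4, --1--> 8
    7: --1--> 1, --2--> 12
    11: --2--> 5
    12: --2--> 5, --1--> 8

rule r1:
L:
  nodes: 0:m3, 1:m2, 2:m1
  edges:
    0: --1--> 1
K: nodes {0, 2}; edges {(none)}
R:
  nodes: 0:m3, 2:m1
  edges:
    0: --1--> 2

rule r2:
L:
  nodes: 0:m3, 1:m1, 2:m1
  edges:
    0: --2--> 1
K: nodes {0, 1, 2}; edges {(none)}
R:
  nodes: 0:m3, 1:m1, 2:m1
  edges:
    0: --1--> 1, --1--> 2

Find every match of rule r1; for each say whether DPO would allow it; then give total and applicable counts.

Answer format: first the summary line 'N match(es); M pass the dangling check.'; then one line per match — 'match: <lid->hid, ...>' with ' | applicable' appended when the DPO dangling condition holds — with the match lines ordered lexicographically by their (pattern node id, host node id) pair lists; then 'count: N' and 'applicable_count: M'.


2 match(es); 0 pass the dangling check.
match: 0->7, 1->1, 2->5
match: 0->7, 1->1, 2->12
count: 2
applicable_count: 0


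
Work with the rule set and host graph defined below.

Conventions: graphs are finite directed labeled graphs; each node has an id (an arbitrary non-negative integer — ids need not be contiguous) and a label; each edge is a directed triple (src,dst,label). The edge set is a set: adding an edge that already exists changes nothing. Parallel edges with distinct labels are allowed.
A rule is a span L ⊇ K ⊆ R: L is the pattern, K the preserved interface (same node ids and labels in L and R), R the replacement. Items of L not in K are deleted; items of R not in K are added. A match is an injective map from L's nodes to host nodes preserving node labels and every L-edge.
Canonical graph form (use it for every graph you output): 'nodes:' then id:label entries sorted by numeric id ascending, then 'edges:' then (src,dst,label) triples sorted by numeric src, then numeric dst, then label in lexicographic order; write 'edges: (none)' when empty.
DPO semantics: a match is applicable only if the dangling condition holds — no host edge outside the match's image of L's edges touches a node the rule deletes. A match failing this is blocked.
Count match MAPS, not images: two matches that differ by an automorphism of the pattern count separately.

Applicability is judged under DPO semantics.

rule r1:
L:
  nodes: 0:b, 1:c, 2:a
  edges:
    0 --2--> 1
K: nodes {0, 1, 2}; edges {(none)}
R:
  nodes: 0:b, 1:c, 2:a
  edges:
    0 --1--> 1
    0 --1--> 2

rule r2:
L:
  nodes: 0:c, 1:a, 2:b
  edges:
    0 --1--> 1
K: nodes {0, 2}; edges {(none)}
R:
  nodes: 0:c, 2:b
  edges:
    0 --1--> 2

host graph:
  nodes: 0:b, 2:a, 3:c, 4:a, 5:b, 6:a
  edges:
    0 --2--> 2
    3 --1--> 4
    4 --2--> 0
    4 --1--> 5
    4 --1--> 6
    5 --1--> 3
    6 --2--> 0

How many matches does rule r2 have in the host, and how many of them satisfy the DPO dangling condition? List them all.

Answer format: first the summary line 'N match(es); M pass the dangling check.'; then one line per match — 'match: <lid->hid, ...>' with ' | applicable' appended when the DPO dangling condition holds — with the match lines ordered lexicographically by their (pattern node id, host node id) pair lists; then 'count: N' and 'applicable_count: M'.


2 match(es); 0 pass the dangling check.
match: 0->3, 1->4, 2->0
match: 0->3, 1->4, 2->5
count: 2
applicable_count: 0


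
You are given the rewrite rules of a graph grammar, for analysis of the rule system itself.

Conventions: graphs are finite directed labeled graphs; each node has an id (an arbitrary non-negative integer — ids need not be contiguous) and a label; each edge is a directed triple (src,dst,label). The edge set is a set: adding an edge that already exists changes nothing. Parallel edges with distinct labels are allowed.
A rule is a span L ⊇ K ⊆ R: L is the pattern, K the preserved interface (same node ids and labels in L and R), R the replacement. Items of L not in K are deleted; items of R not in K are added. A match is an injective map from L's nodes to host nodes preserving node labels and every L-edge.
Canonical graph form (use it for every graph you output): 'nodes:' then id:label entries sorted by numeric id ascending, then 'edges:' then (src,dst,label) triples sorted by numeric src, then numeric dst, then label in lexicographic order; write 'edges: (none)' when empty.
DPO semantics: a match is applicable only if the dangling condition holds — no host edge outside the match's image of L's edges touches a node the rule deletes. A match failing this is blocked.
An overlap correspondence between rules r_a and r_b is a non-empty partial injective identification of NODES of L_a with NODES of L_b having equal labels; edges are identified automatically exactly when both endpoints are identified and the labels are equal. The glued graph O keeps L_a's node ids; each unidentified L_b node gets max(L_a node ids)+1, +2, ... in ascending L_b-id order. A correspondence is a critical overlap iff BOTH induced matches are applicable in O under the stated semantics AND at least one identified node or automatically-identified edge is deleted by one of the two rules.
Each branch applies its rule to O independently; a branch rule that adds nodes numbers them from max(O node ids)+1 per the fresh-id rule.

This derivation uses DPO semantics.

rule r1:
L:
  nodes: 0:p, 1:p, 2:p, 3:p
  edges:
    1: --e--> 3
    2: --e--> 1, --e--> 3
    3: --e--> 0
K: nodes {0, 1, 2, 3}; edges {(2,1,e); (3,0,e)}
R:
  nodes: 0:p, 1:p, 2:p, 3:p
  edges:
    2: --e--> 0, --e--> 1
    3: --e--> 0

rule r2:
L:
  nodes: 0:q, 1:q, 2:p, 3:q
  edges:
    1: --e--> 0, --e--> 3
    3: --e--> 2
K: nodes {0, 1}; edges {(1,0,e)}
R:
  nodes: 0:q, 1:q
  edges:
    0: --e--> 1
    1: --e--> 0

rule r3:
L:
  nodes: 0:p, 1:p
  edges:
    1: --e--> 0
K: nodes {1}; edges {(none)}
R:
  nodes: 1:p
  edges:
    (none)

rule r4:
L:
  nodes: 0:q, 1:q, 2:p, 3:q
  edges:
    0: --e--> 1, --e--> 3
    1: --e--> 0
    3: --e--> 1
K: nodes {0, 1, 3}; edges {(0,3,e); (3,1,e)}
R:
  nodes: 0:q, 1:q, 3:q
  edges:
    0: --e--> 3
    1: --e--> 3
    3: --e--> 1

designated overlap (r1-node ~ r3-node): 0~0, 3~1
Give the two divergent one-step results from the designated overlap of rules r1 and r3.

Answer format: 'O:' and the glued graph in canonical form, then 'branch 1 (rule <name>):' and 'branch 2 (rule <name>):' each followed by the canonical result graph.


O:
nodes: 0:p, 1:p, 2:p, 3:p
edges: (1,3,e); (2,1,e); (2,3,e); (3,0,e)
branch 1 (rule r1):
nodes: 0:p, 1:p, 2:p, 3:p
edges: (2,0,e); (2,1,e); (3,0,e)
branch 2 (rule r3):
nodes: 1:p, 2:p, 3:p
edges: (1,3,e); (2,1,e); (2,3,e)


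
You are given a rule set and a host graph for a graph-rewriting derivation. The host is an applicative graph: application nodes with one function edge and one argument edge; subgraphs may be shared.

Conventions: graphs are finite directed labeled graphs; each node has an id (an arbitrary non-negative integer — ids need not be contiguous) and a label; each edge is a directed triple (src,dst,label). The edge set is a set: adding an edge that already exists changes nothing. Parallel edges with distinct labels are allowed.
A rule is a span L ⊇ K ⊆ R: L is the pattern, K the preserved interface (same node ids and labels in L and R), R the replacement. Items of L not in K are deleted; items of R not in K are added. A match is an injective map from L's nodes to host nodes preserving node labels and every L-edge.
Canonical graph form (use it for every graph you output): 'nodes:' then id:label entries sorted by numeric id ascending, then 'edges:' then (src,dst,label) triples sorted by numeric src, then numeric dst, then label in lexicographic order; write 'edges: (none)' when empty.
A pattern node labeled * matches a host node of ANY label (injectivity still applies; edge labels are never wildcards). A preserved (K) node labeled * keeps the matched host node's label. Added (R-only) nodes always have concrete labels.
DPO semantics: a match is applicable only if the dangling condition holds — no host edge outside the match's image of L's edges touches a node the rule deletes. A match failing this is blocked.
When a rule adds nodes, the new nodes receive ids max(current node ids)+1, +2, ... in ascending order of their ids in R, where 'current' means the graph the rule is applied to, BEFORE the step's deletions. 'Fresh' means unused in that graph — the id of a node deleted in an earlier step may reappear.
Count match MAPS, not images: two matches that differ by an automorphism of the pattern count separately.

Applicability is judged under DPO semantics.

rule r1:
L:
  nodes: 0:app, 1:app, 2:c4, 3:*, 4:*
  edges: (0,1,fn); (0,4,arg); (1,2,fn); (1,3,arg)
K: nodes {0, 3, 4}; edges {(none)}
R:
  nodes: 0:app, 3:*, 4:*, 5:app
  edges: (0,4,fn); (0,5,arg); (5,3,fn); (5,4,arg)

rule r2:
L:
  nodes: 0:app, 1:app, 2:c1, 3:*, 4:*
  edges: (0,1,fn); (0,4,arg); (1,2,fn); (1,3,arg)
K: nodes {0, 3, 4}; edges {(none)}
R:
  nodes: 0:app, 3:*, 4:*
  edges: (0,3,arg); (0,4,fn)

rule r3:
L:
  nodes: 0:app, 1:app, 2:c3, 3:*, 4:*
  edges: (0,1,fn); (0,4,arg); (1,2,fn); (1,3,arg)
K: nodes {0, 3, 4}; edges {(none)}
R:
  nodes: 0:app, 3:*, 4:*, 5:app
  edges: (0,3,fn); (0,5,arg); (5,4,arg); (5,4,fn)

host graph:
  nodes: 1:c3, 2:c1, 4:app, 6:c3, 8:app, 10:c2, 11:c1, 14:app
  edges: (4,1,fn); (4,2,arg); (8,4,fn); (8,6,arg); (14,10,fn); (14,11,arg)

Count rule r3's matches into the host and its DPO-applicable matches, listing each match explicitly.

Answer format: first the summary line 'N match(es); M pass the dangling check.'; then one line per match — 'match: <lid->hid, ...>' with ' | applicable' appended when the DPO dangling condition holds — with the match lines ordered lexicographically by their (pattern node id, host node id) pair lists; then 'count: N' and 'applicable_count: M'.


1 match(es); 1 pass the dangling check.
match: 0->8, 1->4, 2->1, 3->2, 4->6 | applicable
count: 1
applicable_count: 1


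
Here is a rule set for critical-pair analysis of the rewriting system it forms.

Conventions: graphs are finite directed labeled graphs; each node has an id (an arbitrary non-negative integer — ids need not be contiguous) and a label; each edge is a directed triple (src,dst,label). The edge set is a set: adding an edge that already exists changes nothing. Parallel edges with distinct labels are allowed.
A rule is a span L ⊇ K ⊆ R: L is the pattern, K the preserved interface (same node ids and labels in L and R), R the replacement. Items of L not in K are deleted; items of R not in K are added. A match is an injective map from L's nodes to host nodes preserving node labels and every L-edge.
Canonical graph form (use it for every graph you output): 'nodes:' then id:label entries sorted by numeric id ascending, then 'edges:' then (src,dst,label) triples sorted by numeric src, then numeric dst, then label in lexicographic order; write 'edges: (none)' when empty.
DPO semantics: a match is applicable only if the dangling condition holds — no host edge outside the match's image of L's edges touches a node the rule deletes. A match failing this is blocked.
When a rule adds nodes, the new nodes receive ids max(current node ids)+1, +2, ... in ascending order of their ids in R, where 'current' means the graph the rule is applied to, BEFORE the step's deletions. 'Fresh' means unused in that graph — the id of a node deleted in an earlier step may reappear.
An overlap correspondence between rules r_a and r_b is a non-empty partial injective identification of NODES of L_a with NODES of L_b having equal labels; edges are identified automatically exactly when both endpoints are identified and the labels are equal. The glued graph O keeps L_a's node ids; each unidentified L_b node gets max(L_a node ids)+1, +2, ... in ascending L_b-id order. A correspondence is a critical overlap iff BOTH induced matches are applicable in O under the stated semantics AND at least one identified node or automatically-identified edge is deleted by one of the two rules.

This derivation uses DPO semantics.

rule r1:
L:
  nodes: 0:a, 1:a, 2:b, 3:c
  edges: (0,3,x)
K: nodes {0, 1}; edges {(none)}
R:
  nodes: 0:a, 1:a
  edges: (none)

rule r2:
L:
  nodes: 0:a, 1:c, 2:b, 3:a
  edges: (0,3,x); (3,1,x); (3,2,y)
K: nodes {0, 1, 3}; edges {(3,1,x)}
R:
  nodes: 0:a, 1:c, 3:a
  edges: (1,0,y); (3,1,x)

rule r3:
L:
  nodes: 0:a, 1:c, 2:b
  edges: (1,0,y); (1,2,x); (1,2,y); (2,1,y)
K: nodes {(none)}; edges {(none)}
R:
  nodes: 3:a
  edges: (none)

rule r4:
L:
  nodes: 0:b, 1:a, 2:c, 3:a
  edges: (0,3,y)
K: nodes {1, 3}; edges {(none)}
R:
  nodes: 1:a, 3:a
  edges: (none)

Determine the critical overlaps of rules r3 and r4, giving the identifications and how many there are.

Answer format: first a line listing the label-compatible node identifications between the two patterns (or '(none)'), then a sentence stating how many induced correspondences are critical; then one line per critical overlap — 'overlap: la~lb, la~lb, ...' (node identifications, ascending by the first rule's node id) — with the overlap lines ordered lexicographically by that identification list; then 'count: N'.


label-compatible node identifications between L(r3) and L(r4): 0~1, 0~3, 1~2, 2~0
1 of the induced correspondences is a critical overlap of r3 and r4.
overlap: 0~1
count: 1


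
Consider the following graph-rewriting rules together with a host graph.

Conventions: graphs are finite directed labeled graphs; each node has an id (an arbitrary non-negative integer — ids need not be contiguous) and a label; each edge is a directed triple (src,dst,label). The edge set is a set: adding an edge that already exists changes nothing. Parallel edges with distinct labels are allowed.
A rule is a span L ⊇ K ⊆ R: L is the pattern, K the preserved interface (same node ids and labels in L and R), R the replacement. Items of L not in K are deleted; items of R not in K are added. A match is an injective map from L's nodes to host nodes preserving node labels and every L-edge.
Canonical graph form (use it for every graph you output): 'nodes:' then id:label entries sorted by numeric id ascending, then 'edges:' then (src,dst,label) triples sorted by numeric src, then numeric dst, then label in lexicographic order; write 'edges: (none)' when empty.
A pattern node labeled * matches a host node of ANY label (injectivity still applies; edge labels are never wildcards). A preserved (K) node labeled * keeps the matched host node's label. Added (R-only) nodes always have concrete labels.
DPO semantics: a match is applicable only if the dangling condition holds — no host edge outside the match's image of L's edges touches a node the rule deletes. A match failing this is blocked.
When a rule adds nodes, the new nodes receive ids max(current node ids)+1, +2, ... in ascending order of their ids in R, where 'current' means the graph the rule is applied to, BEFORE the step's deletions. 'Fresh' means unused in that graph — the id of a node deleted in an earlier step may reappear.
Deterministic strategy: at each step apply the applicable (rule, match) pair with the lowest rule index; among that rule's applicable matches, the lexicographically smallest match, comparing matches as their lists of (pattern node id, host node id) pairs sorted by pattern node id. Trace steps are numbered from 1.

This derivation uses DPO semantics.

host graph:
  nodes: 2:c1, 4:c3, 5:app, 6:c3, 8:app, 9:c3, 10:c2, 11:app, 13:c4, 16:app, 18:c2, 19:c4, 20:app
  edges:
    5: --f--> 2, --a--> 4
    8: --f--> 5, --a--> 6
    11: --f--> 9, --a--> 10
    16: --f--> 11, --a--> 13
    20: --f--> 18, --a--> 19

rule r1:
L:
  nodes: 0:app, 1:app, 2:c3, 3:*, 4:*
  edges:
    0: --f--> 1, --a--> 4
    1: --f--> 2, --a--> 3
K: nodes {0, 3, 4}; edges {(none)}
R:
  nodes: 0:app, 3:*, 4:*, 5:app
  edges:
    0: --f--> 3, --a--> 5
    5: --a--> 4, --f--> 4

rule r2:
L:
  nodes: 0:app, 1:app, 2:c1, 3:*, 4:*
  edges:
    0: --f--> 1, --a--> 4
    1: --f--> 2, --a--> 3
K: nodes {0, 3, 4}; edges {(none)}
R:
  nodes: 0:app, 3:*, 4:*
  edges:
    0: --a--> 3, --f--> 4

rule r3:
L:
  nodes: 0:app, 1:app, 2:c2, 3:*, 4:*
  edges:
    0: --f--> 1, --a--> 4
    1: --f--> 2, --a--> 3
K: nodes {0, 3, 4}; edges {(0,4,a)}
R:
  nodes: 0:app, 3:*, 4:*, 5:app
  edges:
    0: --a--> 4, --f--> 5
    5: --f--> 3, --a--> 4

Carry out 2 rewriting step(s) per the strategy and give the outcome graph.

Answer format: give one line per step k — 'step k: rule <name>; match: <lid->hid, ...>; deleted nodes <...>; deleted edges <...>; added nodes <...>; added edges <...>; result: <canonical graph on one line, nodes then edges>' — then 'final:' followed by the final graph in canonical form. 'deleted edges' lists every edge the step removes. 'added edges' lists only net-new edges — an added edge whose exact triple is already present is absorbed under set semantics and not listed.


step 1: rule r1; match: 0->16, 1->11, 2->9, 3->10, 4->13; deleted nodes 9, 11; deleted edges (11,9,f); (11,10,a); (16,11,f); (16,13,a); added nodes 21; added edges (16,10,f); (16,21,a); (21,13,a); (21,13,f); result: nodes: 2:c1, 4:c3, 5:app, 6:c3, 8:app, 10:c2, 13:c4, 16:app, 18:c2, 19:c4, 20:app, 21:app edges: (5,2,f); (5,4,a); (8,5,f); (8,6,a); (16,10,f); (16,21,a); (20,18,f); (20,19,a); (21,13,a); (21,13,f)
step 2: rule r2; match: 0->8, 1->5, 2->2, 3->4, 4->6; deleted nodes 2, 5; deleted edges (5,2,f); (5,4,a); (8,5,f); (8,6,a); added nodes (none); added edges (8,4,a); (8,6,f); result: nodes: 4:c3, 6:c3, 8:app, 10:c2, 13:c4, 16:app, 18:c2, 19:c4, 20:app, 21:app edges: (8,4,a); (8,6,f); (16,10,f); (16,21,a); (20,18,f); (20,19,a); (21,13,a); (21,13,f)
final:
nodes: 4:c3, 6:c3, 8:app, 10:c2, 13:c4, 16:app, 18:c2, 19:c4, 20:app, 21:app
edges: (8,4,a); (8,6,f); (16,10,f); (16,21,a); (20,18,f); (20,19,a); (21,13,a); (21,13,f)
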